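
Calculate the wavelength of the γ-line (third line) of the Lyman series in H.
97.2016 nm

The lines of a series are numbered from the longest wavelength (smallest ΔE) outward; the third line is the transition from n = n_f + 3 to n_f.
The Lyman series has all transitions ending at n_f = 1.

For H, the third line (γ-line) is the jump from n = 4 to n = 1:
E_4 = -13.6057 / 4² = -0.850356 eV
E_1 = -13.6057 / 1² = -13.605700 eV
ΔE = E_4 - E_1 = 12.755344 eV

λ = hc/E = 1239.84 eV·nm / 12.755344 eV
λ = 97.2016 nm

This is the γ-line of the Lyman series in H.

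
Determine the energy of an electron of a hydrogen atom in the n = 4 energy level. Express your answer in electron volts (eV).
-0.850 eV

The energy levels of a hydrogen-like atom are given by:
E_n = -13.6057 eV / n²

For n = 4:
E_4 = -13.6057 eV / 4²
E_4 = -13.6057 eV / 16
E_4 = -0.850 eV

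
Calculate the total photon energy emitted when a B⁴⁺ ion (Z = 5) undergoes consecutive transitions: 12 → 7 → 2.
82.673524 eV

The energy levels of B⁴⁺ are E_n = -13.6057 × 5² / n² eV.

First transition (12 → 7):
ΔE₁ = |E_7 - E_12|
ΔE₁ = |-6.941683673469 - (-2.362100694444)| = 4.579582979 eV

Second transition (7 → 2):
ΔE₂ = |E_2 - E_7|
ΔE₂ = |-85.035625000000 - (-6.941683673469)| = 78.093941327 eV

Total energy released:
E_total = ΔE₁ + ΔE₂ = 4.579582979 + 78.093941327 = 82.673524 eV

Note: This equals the direct transition 12 → 2: 82.673524 eV ✓
Energy is conserved regardless of the path taken.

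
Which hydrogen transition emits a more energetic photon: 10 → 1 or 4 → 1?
10 → 1

Calculate the energy for each transition:

Transition 10 → 1:
ΔE₁ = |E_1 - E_10| = |-13.6057/1² - (-13.6057/10²)|
ΔE₁ = |-13.6057000000 - (-0.1360570000)| = 13.4696430 eV

Transition 4 → 1:
ΔE₂ = |E_1 - E_4| = |-13.6057/1² - (-13.6057/4²)|
ΔE₂ = |-13.6057000000 - (-0.8503562500)| = 12.7553438 eV

Since 13.4696430 eV > 12.7553438 eV, the transition 10 → 1 emits the more energetic photon.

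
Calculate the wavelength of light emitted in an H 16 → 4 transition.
1555.2258 nm

First, find the transition energy using E_n = -13.6057 / n² eV:
E_16 = -13.6057 / 16² = -0.0531472656 eV
E_4 = -13.6057 / 4² = -0.8503562500 eV

Photon energy: |ΔE| = |E_4 - E_16| = 0.7972089844 eV

Convert to wavelength using E = hc/λ with hc = 1239.84 eV·nm:
λ = hc/E = 1239.84 eV·nm / 0.7972089844 eV
λ = 1555.2258 nm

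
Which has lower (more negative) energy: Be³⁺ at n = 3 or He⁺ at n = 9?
Be³⁺ at n = 3 (E = -24.18791 eV)

Using E_n = -13.6057 Z² / n² eV:

Be³⁺ (Z = 4) at n = 3:
E = -13.6057 × 4² / 3² = -13.6057 × 16 / 9 = -24.18791111 eV

He⁺ (Z = 2) at n = 9:
E = -13.6057 × 2² / 9² = -13.6057 × 4 / 81 = -0.67188642 eV

Since -24.18791111 eV < -0.67188642 eV,
Be³⁺ at n = 3 is more tightly bound (requires more energy to ionize).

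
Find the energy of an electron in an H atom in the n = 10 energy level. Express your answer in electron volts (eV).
-0.13606 eV

The energy levels of a hydrogen-like atom are given by:
E_n = -13.6057 eV / n²

For n = 10:
E_10 = -13.6057 eV / 10²
E_10 = -13.6057 eV / 100
E_10 = -0.13606 eV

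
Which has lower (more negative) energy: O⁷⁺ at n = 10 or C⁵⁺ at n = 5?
C⁵⁺ at n = 5 (E = -19.5922 eV)

Using E_n = -13.6057 Z² / n² eV:

O⁷⁺ (Z = 8) at n = 10:
E = -13.6057 × 8² / 10² = -13.6057 × 64 / 100 = -8.7076480 eV

C⁵⁺ (Z = 6) at n = 5:
E = -13.6057 × 6² / 5² = -13.6057 × 36 / 25 = -19.5922080 eV

Since -19.5922080 eV < -8.7076480 eV,
C⁵⁺ at n = 5 is more tightly bound (requires more energy to ionize).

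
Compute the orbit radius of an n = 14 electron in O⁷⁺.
1.2965 nm (or 12.9648 Å)

The Bohr radius formula is:
r_n = n² a₀ / Z

where a₀ = 0.0529177 nm is the Bohr radius.

For O⁷⁺ (Z = 8) at n = 14:
r_14 = 14² × 0.0529177 nm / 8
r_14 = 196 × 0.0529177 nm / 8
r_14 = 10.37187 nm / 8
r_14 = 1.2965 nm

The electron orbits at approximately 1.2965 nm from the nucleus.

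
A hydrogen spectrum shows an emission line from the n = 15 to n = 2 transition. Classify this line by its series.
Balmer series

The spectral series in hydrogen are named based on the final (lower) energy level:
- Lyman series: n_final = 1 (ultraviolet)
- Balmer series: n_final = 2 (visible/near-UV)
- Paschen series: n_final = 3 (infrared)
- Brackett series: n_final = 4 (infrared)
- Pfund series: n_final = 5 (far infrared)

Since this transition ends at n = 2, it belongs to the Balmer series.

For reference, this 15 → 2 line has photon energy
ΔE = 13.6057 eV × (1/2² - 1/15²) = 3.34095522 eV,
corresponding to wavelength λ = hc/ΔE = 1239.84 eV·nm / 3.34095522 eV = 371.1034 nm in the visible/near-UV region.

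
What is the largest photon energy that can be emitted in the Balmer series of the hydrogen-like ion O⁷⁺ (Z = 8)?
217.691200 eV

The series limit corresponds to the transition from n = ∞ to n = 2.
This is the highest energy (shortest wavelength) transition in the Balmer series.

E_∞ = 0 eV
E_2 = -13.6057 × 8² / 2² = -217.691200 eV

Energy at series limit:
ΔE = E_∞ - E_2 = 0 - (-217.691200) = 217.691200 eV

This energy equals the ionization energy from the n = 2 state of O⁷⁺.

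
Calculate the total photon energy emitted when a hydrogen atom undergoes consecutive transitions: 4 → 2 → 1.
12.7553 eV

The energy levels of hydrogen are E_n = -13.6057 / n² eV.

First transition (4 → 2):
ΔE₁ = |E_2 - E_4|
ΔE₁ = |-3.4014250000 - (-0.8503562500)| = 2.5510688 eV

Second transition (2 → 1):
ΔE₂ = |E_1 - E_2|
ΔE₂ = |-13.6057000000 - (-3.4014250000)| = 10.2042750 eV

Total energy released:
E_total = ΔE₁ + ΔE₂ = 2.5510688 + 10.2042750 = 12.7553 eV

Note: This equals the direct transition 4 → 1: 12.7553 eV ✓
Energy is conserved regardless of the path taken.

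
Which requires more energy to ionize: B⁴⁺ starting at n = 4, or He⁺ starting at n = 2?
B⁴⁺ at n = 4 (E = -21.26 eV)

Using E_n = -13.6057 Z² / n² eV:

B⁴⁺ (Z = 5) at n = 4:
E = -13.6057 × 5² / 4² = -13.6057 × 25 / 16 = -21.25891 eV

He⁺ (Z = 2) at n = 2:
E = -13.6057 × 2² / 2² = -13.6057 × 4 / 4 = -13.60570 eV

Since -21.25891 eV < -13.60570 eV,
B⁴⁺ at n = 4 is more tightly bound (requires more energy to ionize).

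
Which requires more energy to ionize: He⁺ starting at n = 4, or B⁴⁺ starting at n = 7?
B⁴⁺ at n = 7 (E = -6.94168 eV)

Using E_n = -13.6057 Z² / n² eV:

He⁺ (Z = 2) at n = 4:
E = -13.6057 × 2² / 4² = -13.6057 × 4 / 16 = -3.40142500 eV

B⁴⁺ (Z = 5) at n = 7:
E = -13.6057 × 5² / 7² = -13.6057 × 25 / 49 = -6.94168367 eV

Since -6.94168367 eV < -3.40142500 eV,
B⁴⁺ at n = 7 is more tightly bound (requires more energy to ionize).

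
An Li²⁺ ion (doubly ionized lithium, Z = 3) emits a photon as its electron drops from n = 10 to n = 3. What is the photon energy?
12.3812 eV

The energy levels are E_n = -13.6057 Z² eV / n².

Energy at n = 10: E_10 = -13.6057 × 3² / 10² = -1.2245130 eV
Energy at n = 3: E_3 = -13.6057 × 3² / 3² = -13.6057000 eV

For emission (electron falling to lower state), the photon energy is:
E_photon = E_10 - E_3 = |-1.2245130 - (-13.6057000)|
E_photon = 12.3812 eV

This energy is carried away by the emitted photon.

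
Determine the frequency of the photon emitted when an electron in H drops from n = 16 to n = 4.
1.93e+14 Hz

First, find the transition energy:
E_16 = -13.6057 / 16² = -0.053147 eV
E_4 = -13.6057 / 4² = -0.850356 eV
|ΔE| = |E_4 - E_16| = 0.797209 eV

Convert to Joules: E = 0.797209 eV × (1.602177 × 10⁻¹⁹ J/eV) = 1.2773e-19 J

Using E = hf:
f = E/h = 1.2773e-19 J / (6.62607 × 10⁻³⁴ J·s)
f = 1.93e+14 Hz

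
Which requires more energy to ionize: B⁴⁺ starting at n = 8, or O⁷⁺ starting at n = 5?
O⁷⁺ at n = 5 (E = -34.8306 eV)

Using E_n = -13.6057 Z² / n² eV:

B⁴⁺ (Z = 5) at n = 8:
E = -13.6057 × 5² / 8² = -13.6057 × 25 / 64 = -5.3147266 eV

O⁷⁺ (Z = 8) at n = 5:
E = -13.6057 × 8² / 5² = -13.6057 × 64 / 25 = -34.8305920 eV

Since -34.8305920 eV < -5.3147266 eV,
O⁷⁺ at n = 5 is more tightly bound (requires more energy to ionize).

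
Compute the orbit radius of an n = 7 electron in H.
2.5930 nm (or 25.9297 Å)

The Bohr radius formula is:
r_n = n² a₀ / Z

where a₀ = 0.0529177 nm is the Bohr radius.

For H (Z = 1) at n = 7:
r_7 = 7² × 0.0529177 nm / 1
r_7 = 49 × 0.0529177 nm / 1
r_7 = 2.59297 nm / 1
r_7 = 2.5930 nm

The electron orbits at approximately 2.5930 nm from the nucleus.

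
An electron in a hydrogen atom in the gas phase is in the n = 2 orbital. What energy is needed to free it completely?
3.4014 eV

The ionization energy is the energy needed to remove the electron completely (n → ∞).

For hydrogen, E_n = -13.6057 eV / n².

At n = 2: E_2 = -13.6057 / 2² = -3.4014250 eV
At n = ∞: E_∞ = 0 eV

Ionization energy = E_∞ - E_2 = 0 - (-3.4014250) = 3.4014250 eV
Ionization energy ≈ 3.4014 eV

This is also called the binding energy of the electron in state n = 2.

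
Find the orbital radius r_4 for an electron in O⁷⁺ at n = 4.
0.10584 nm (or 1.05836 Å)

The Bohr radius formula is:
r_n = n² a₀ / Z

where a₀ = 0.05291772 nm is the Bohr radius.

For O⁷⁺ (Z = 8) at n = 4:
r_4 = 4² × 0.05291772 nm / 8
r_4 = 16 × 0.05291772 nm / 8
r_4 = 0.846684 nm / 8
r_4 = 0.10584 nm

The electron orbits at approximately 0.10584 nm from the nucleus.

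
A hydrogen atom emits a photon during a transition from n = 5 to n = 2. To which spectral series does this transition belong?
Balmer series

The spectral series in hydrogen are named based on the final (lower) energy level:
- Lyman series: n_final = 1 (ultraviolet)
- Balmer series: n_final = 2 (visible/near-UV)
- Paschen series: n_final = 3 (infrared)
- Brackett series: n_final = 4 (infrared)
- Pfund series: n_final = 5 (far infrared)

Since this transition ends at n = 2, it belongs to the Balmer series.

For reference, this 5 → 2 line has photon energy
ΔE = 13.6057 eV × (1/2² - 1/5²) = 2.8571970000 eV,
corresponding to wavelength λ = hc/ΔE = 1239.84 eV·nm / 2.8571970000 eV = 433.935777 nm in the visible/near-UV region.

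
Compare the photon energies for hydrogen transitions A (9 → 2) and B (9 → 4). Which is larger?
9 → 2

Calculate the energy for each transition:

Transition 9 → 2:
ΔE₁ = |E_2 - E_9| = |-13.6057/2² - (-13.6057/9²)|
ΔE₁ = |-3.40142500 - (-0.16797160)| = 3.23345 eV

Transition 9 → 4:
ΔE₂ = |E_4 - E_9| = |-13.6057/4² - (-13.6057/9²)|
ΔE₂ = |-0.85035625 - (-0.16797160)| = 0.68238 eV

Since 3.23345 eV > 0.68238 eV, the transition 9 → 2 emits the more energetic photon.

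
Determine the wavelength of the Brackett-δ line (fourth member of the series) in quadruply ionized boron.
77.761291 nm

The lines of a series are numbered from the longest wavelength (smallest ΔE) outward; the fourth line is the transition from n = n_f + 4 to n_f.
The Brackett series has all transitions ending at n_f = 4.

For B⁴⁺ (Z = 5), the fourth line (δ-line) is the jump from n = 8 to n = 4:
E_8 = -13.6057 × 5² / 8² = -5.31472656 eV
E_4 = -13.6057 × 5² / 4² = -21.25890625 eV
ΔE = E_8 - E_4 = 15.94417969 eV

λ = hc/E = 1239.84 eV·nm / 15.94417969 eV
λ = 77.761291 nm

This is the δ-line of the Brackett series in B⁴⁺.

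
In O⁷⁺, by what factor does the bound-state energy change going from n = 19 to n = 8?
5.640625

Using E_n = -13.6057 Z² / n² eV with Z = 8:

E_8 = -13.6057 × 8² / 8² = -870.7648 / 64 = -13.605700000 eV
E_19 = -13.6057 × 8² / 19² = -870.7648 / 361 = -2.412090859 eV

The ratio is:
E_8/E_19 = (-13.605700000) / (-2.412090859)
E_8/E_19 = (-870.7648/64) / (-870.7648/361)
E_8/E_19 = 361/64
E_8/E_19 = 5.640625
(Note: the Z² factors cancel in the ratio.)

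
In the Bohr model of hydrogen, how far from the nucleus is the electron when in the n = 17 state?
15.293221 nm (or 152.932214 Å)

The Bohr radius formula is:
r_n = n² a₀ / Z

where a₀ = 0.052917721 nm is the Bohr radius.

For H (Z = 1) at n = 17:
r_17 = 17² × 0.052917721 nm / 1
r_17 = 289 × 0.052917721 nm / 1
r_17 = 15.2932214 nm / 1
r_17 = 15.293221 nm

The electron orbits at approximately 15.293221 nm from the nucleus.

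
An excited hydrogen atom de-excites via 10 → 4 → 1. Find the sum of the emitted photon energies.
13.46964 eV

The energy levels of hydrogen are E_n = -13.6057 / n² eV.

First transition (10 → 4):
ΔE₁ = |E_4 - E_10|
ΔE₁ = |-0.85035625000 - (-0.13605700000)| = 0.71429925 eV

Second transition (4 → 1):
ΔE₂ = |E_1 - E_4|
ΔE₂ = |-13.60570000000 - (-0.85035625000)| = 12.75534375 eV

Total energy released:
E_total = ΔE₁ + ΔE₂ = 0.71429925 + 12.75534375 = 13.46964 eV

Note: This equals the direct transition 10 → 1: 13.46964 eV ✓
Energy is conserved regardless of the path taken.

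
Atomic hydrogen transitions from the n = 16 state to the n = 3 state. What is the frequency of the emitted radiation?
3.5269e+14 Hz

First, find the transition energy:
E_16 = -13.6057 / 16² = -0.0531473 eV
E_3 = -13.6057 / 3² = -1.5117444 eV
|ΔE| = |E_3 - E_16| = 1.4585971 eV

Convert to Joules: E = 1.4585971 eV × (1.602177 × 10⁻¹⁹ J/eV) = 2.336931e-19 J

Using E = hf:
f = E/h = 2.336931e-19 J / (6.62607 × 10⁻³⁴ J·s)
f = 3.5269e+14 Hz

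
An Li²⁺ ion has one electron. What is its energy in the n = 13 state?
-0.72456 eV

For hydrogen-like ions, the energy levels scale with Z²:
E_n = -13.6057 Z² / n² eV

For Li²⁺ (Z = 3) at n = 13:
E_13 = -13.6057 × 3² / 13²
E_13 = -13.6057 × 9 / 169
E_13 = -122.4513 / 169
E_13 = -0.72456 eV

The energy is 9 times more negative than hydrogen at the same n due to the stronger nuclear charge.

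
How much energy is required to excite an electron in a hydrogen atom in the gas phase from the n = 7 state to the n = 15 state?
0.217198 eV

The energy levels of a hydrogen-like atom are E_n = -13.6057 eV / n².

Energy at n = 7: E_7 = -13.6057 / 7² = -0.277667347 eV
Energy at n = 15: E_15 = -13.6057 / 15² = -0.060469778 eV

The excitation energy is the difference:
ΔE = E_15 - E_7
ΔE = -0.060469778 - (-0.277667347)
ΔE = 0.217198 eV

Since this is positive, energy must be absorbed (photon absorption).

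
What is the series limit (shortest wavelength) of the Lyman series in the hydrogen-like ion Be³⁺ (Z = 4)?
5.695407 nm

The series limit corresponds to the transition from n = ∞ to n = 1.
This is the highest energy (shortest wavelength) transition in the Lyman series.

E_∞ = 0 eV
E_1 = -13.6057 × 4² / 1² = -217.69120000 eV

Energy at series limit:
ΔE = E_∞ - E_1 = 0 - (-217.69120000) = 217.69120000 eV
λ = hc/E = 1239.84 eV·nm / 217.69120000 eV = 5.695407 nm

This energy equals the ionization energy from the n = 1 state of Be³⁺.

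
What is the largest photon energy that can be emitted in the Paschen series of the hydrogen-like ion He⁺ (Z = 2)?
6.04698 eV

The series limit corresponds to the transition from n = ∞ to n = 3.
This is the highest energy (shortest wavelength) transition in the Paschen series.

E_∞ = 0 eV
E_3 = -13.6057 × 2² / 3² = -6.04698 eV

Energy at series limit:
ΔE = E_∞ - E_3 = 0 - (-6.04698) = 6.04698 eV

This energy equals the ionization energy from the n = 3 state of He⁺.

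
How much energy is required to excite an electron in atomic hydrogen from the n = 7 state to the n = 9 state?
0.10970 eV

The energy levels of a hydrogen-like atom are E_n = -13.6057 eV / n².

Energy at n = 7: E_7 = -13.6057 / 7² = -0.27766735 eV
Energy at n = 9: E_9 = -13.6057 / 9² = -0.16797160 eV

The excitation energy is the difference:
ΔE = E_9 - E_7
ΔE = -0.16797160 - (-0.27766735)
ΔE = 0.10970 eV

Since this is positive, energy must be absorbed (photon absorption).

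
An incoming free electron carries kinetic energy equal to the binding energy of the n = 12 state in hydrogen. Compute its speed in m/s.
1.82308e+05 m/s (or 0.061% of c)

The binding energy at n = 12 for hydrogen is:
E_12 = -13.6057/12² = -0.0944840278 eV
|E_12| = 0.0944840278 eV

Convert to Joules:
KE = 0.0944840278 eV × (1.602177 × 10⁻¹⁹ J/eV) = 1.5138014e-20 J

Using KE = ½mv²:
v = √(2·KE/m_e)
v = √(2 × 1.5138014e-20 J / 9.10938 × 10⁻³¹ kg)
v = 1.82308e+05 m/s

This is approximately 0.061% the speed of light.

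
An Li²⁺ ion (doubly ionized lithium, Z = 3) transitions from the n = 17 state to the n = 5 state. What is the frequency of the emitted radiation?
1.0819e+15 Hz

First, find the transition energy:
E_17 = -13.6057 × 3² / 17² = -0.4237069 eV
E_5 = -13.6057 × 3² / 5² = -4.8980520 eV
|ΔE| = |E_5 - E_17| = 4.4743451 eV

Convert to Joules: E = 4.4743451 eV × (1.602177 × 10⁻¹⁹ J/eV) = 7.168693e-19 J

Using E = hf:
f = E/h = 7.168693e-19 J / (6.62607 × 10⁻³⁴ J·s)
f = 1.0819e+15 Hz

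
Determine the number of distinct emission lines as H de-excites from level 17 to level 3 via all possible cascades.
105

The electron can occupy levels n = 3, 4, ..., 17 during de-excitation — that is m = 17 - 3 + 1 = 15 distinct levels.

The number of distinct spectral lines equals the number of ways to choose 2 of these m levels (each pair gives one possible emission transition):

Number of lines = m(m-1)/2 = 15×14/2 = 105

These correspond to all possible transitions between the 15 levels:
17 → 16, 17 → 15, 17 → 14, 17 → 13, 17 → 12, 17 → 11, 17 → 10, 17 → 9...

Each transition produces a photon with a unique energy (and thus wavelength). This count does not depend on Z.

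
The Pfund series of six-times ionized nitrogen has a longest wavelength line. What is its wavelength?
152.1593 nm

The longest wavelength corresponds to the smallest energy transition in the series.
The Pfund series has all transitions ending at n_f = 5.

For N⁶⁺ (Z = 7), the first line (α-line) is the jump from n = 6 to n = 5:
E_6 = -13.6057 × 7² / 6² = -18.51886944 eV
E_5 = -13.6057 × 7² / 5² = -26.66717200 eV
ΔE = E_6 - E_5 = 8.14830256 eV

λ = hc/E = 1239.84 eV·nm / 8.14830256 eV
λ = 152.1593 nm

This is the α-line of the Pfund series in N⁶⁺.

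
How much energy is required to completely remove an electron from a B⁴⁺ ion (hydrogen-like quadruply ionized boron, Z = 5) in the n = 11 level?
2.811095 eV

The ionization energy is the energy needed to remove the electron completely (n → ∞).

For a hydrogen-like ion with Z = 5, E_n = -13.6057 Z² / n² eV.

At n = 11: E_11 = -13.6057 × 5² / 11² = -2.811095041 eV
At n = ∞: E_∞ = 0 eV

Ionization energy = E_∞ - E_11 = 0 - (-2.811095041) = 2.811095041 eV
Ionization energy ≈ 2.811095 eV

This is also called the binding energy of the electron in state n = 11.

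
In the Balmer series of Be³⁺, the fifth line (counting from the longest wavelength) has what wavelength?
24.81 nm

The lines of a series are numbered from the longest wavelength (smallest ΔE) outward; the fifth line is the transition from n = n_f + 5 to n_f.
The Balmer series has all transitions ending at n_f = 2.

For Be³⁺ (Z = 4), the fifth line (ε-line) is the jump from n = 7 to n = 2:
E_7 = -13.6057 × 4² / 7² = -4.4427 eV
E_2 = -13.6057 × 4² / 2² = -54.4228 eV
ΔE = E_7 - E_2 = 49.9801 eV

λ = hc/E = 1239.84 eV·nm / 49.9801 eV
λ = 24.81 nm

This is the ε-line of the Balmer series in Be³⁺.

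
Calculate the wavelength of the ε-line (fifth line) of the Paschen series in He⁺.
238.59 nm

The lines of a series are numbered from the longest wavelength (smallest ΔE) outward; the fifth line is the transition from n = n_f + 5 to n_f.
The Paschen series has all transitions ending at n_f = 3.

For He⁺ (Z = 2), the fifth line (ε-line) is the jump from n = 8 to n = 3:
E_8 = -13.6057 × 2² / 8² = -0.850356 eV
E_3 = -13.6057 × 2² / 3² = -6.046978 eV
ΔE = E_8 - E_3 = 5.196622 eV

λ = hc/E = 1239.84 eV·nm / 5.196622 eV
λ = 238.59 nm

This is the ε-line of the Paschen series in He⁺.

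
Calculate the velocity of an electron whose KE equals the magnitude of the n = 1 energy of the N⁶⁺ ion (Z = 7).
1.5314e+07 m/s (or 5.1081% of c)

The binding energy at n = 1 for N⁶⁺ is:
E_1 = -13.6057 × 7²/1² = -666.679300 eV
|E_1| = 666.679300 eV

Convert to Joules:
KE = 666.679300 eV × (1.602177 × 10⁻¹⁹ J/eV) = 1.068138e-16 J

Using KE = ½mv²:
v = √(2·KE/m_e)
v = √(2 × 1.068138e-16 J / 9.10938 × 10⁻³¹ kg)
v = 1.5314e+07 m/s

This is approximately 5.1081% the speed of light.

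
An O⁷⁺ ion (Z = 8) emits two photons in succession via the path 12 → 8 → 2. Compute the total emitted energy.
211.644222 eV

The energy levels of O⁷⁺ are E_n = -13.6057 × 8² / n² eV.

First transition (12 → 8):
ΔE₁ = |E_8 - E_12|
ΔE₁ = |-13.605700000000 - (-6.046977777778)| = 7.558722222 eV

Second transition (8 → 2):
ΔE₂ = |E_2 - E_8|
ΔE₂ = |-217.691200000000 - (-13.605700000000)| = 204.085500000 eV

Total energy released:
E_total = ΔE₁ + ΔE₂ = 7.558722222 + 204.085500000 = 211.644222 eV

Note: This equals the direct transition 12 → 2: 211.644222 eV ✓
Energy is conserved regardless of the path taken.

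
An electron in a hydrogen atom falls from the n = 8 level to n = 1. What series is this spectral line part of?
Lyman series

The spectral series in hydrogen are named based on the final (lower) energy level:
- Lyman series: n_final = 1 (ultraviolet)
- Balmer series: n_final = 2 (visible/near-UV)
- Paschen series: n_final = 3 (infrared)
- Brackett series: n_final = 4 (infrared)
- Pfund series: n_final = 5 (far infrared)

Since this transition ends at n = 1, it belongs to the Lyman series.

For reference, this 8 → 1 line has photon energy
ΔE = 13.6057 eV × (1/1² - 1/8²) = 13.39311 eV,
corresponding to wavelength λ = hc/ΔE = 1239.84 eV·nm / 13.39311 eV = 92.573 nm in the ultraviolet region.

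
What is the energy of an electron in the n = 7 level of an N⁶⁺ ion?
-13.6057 eV

For hydrogen-like ions, the energy levels scale with Z²:
E_n = -13.6057 Z² / n² eV

For N⁶⁺ (Z = 7) at n = 7:
E_7 = -13.6057 × 7² / 7²
E_7 = -13.6057 × 49 / 49
E_7 = -666.6793 / 49
E_7 = -13.6057 eV

The energy is 49 times more negative than hydrogen at the same n due to the stronger nuclear charge.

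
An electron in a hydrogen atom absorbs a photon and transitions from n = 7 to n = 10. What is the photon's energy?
0.14 eV

The energy levels of a hydrogen-like atom are E_n = -13.6057 eV / n².

Energy at n = 7: E_7 = -13.6057 / 7² = -0.27767 eV
Energy at n = 10: E_10 = -13.6057 / 10² = -0.13606 eV

The excitation energy is the difference:
ΔE = E_10 - E_7
ΔE = -0.13606 - (-0.27767)
ΔE = 0.14 eV

Since this is positive, energy must be absorbed (photon absorption).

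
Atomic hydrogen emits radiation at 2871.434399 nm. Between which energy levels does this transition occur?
n = 11 → n = 5

First, find the photon energy from the wavelength (hc = 1239.84 eV·nm):
E = hc/λ = 1239.84 eV·nm / 2871.434399 nm = 0.43178420 eV

The energy levels of hydrogen satisfy E_n = -13.6057 / n² eV, so an emission n_i → n_f releases
ΔE = 13.6057 × (1/n_f² − 1/n_i²) eV.

Setting ΔE equal to the photon energy:
1/n_f² − 1/n_i² = 0.43178420 / 13.6057 = 0.031735537

Since 1/n_i² must be positive, we need 1/n_f² > 0.031735537, i.e. n_f ≤ 5. For each allowed n_f, solve n_i = (1/n_f² − 0.031735537)^(−1/2) and check whether it is a whole number:
  n_f = 1: 1/n_i² = 1.000000000 − 0.031735537 = 0.968264463 → n_i = 1.016  (not an integer) ✗
  n_f = 2: 1/n_i² = 0.250000000 − 0.031735537 = 0.218264463 → n_i = 2.140  (not an integer) ✗
  n_f = 3: 1/n_i² = 0.111111111 − 0.031735537 = 0.079375574 → n_i = 3.549  (not an integer) ✗
  n_f = 4: 1/n_i² = 0.062500000 − 0.031735537 = 0.030764463 → n_i = 5.701  (not an integer) ✗
  n_f = 5: 1/n_i² = 0.040000000 − 0.031735537 = 0.008264463 → n_i = 11.000  → integer, n_i = 11 ✓

Only n_f = 5 gives an integer upper level, n_i = 11.

The transition is from n = 11 to n = 5 (emission).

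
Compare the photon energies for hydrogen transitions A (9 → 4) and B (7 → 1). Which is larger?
7 → 1

Calculate the energy for each transition:

Transition 9 → 4:
ΔE₁ = |E_4 - E_9| = |-13.6057/4² - (-13.6057/9²)|
ΔE₁ = |-0.85035625000 - (-0.16797160494)| = 0.68238465 eV

Transition 7 → 1:
ΔE₂ = |E_1 - E_7| = |-13.6057/1² - (-13.6057/7²)|
ΔE₂ = |-13.60570000000 - (-0.27766734694)| = 13.32803265 eV

Since 13.32803265 eV > 0.68238465 eV, the transition 7 → 1 emits the more energetic photon.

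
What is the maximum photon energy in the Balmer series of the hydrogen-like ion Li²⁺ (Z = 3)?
30.6128 eV

The series limit corresponds to the transition from n = ∞ to n = 2.
This is the highest energy (shortest wavelength) transition in the Balmer series.

E_∞ = 0 eV
E_2 = -13.6057 × 3² / 2² = -30.6128 eV

Energy at series limit:
ΔE = E_∞ - E_2 = 0 - (-30.6128) = 30.6128 eV

This energy equals the ionization energy from the n = 2 state of Li²⁺.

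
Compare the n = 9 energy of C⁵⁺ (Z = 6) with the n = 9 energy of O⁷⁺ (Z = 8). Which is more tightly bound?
O⁷⁺ at n = 9 (E = -10.75 eV)

Using E_n = -13.6057 Z² / n² eV:

C⁵⁺ (Z = 6) at n = 9:
E = -13.6057 × 6² / 9² = -13.6057 × 36 / 81 = -6.04698 eV

O⁷⁺ (Z = 8) at n = 9:
E = -13.6057 × 8² / 9² = -13.6057 × 64 / 81 = -10.75018 eV

Since -10.75018 eV < -6.04698 eV,
O⁷⁺ at n = 9 is more tightly bound (requires more energy to ionize).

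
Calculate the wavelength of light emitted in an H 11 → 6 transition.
4669.966 nm

First, find the transition energy using E_n = -13.6057 / n² eV:
E_11 = -13.6057 / 11² = -0.112443802 eV
E_6 = -13.6057 / 6² = -0.377936111 eV

Photon energy: |ΔE| = |E_6 - E_11| = 0.265492309 eV

Convert to wavelength using E = hc/λ with hc = 1239.84 eV·nm:
λ = hc/E = 1239.84 eV·nm / 0.265492309 eV
λ = 4669.966 nm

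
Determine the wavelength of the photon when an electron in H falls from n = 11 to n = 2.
376.97 nm

First, find the transition energy using E_n = -13.6057 / n² eV:
E_11 = -13.6057 / 11² = -0.112444 eV
E_2 = -13.6057 / 2² = -3.401425 eV

Photon energy: |ΔE| = |E_2 - E_11| = 3.288981 eV

Convert to wavelength using E = hc/λ with hc = 1239.84 eV·nm:
λ = hc/E = 1239.84 eV·nm / 3.288981 eV
λ = 376.97 nm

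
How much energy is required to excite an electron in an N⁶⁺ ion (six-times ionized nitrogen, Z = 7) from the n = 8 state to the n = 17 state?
8.11 eV

The energy levels of a hydrogen-like atom are E_n = -13.6057 Z² eV / n².

Energy at n = 8: E_8 = -13.6057 × 7² / 8² = -10.41686 eV
Energy at n = 17: E_17 = -13.6057 × 7² / 17² = -2.30685 eV

The excitation energy is the difference:
ΔE = E_17 - E_8
ΔE = -2.30685 - (-10.41686)
ΔE = 8.11 eV

Since this is positive, energy must be absorbed (photon absorption).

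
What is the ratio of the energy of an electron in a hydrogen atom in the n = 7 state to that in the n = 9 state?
1.65306

Using E_n = -13.6057 Z² / n² eV with Z = 1:

E_7 = -13.6057 / 7² = -13.6057 / 49 = -0.27766734694 eV
E_9 = -13.6057 / 9² = -13.6057 / 81 = -0.16797160494 eV

The ratio is:
E_7/E_9 = (-0.27766734694) / (-0.16797160494)
E_7/E_9 = (-13.6057/49) / (-13.6057/81)
E_7/E_9 = 81/49
E_7/E_9 = 1.65306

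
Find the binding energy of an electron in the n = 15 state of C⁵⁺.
2.176912 eV

The ionization energy is the energy needed to remove the electron completely (n → ∞).

For a hydrogen-like ion with Z = 6, E_n = -13.6057 Z² / n² eV.

At n = 15: E_15 = -13.6057 × 6² / 15² = -2.176912000 eV
At n = ∞: E_∞ = 0 eV

Ionization energy = E_∞ - E_15 = 0 - (-2.176912000) = 2.176912000 eV
Ionization energy ≈ 2.176912 eV

This is also called the binding energy of the electron in state n = 15.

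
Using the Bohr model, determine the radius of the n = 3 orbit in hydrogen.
0.4763 nm (or 4.7626 Å)

The Bohr radius formula is:
r_n = n² a₀ / Z

where a₀ = 0.0529177 nm is the Bohr radius.

For H (Z = 1) at n = 3:
r_3 = 3² × 0.0529177 nm / 1
r_3 = 9 × 0.0529177 nm / 1
r_3 = 0.47626 nm / 1
r_3 = 0.4763 nm

The electron orbits at approximately 0.4763 nm from the nucleus.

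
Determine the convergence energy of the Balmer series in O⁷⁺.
217.69120 eV

The series limit corresponds to the transition from n = ∞ to n = 2.
This is the highest energy (shortest wavelength) transition in the Balmer series.

E_∞ = 0 eV
E_2 = -13.6057 × 8² / 2² = -217.69120 eV

Energy at series limit:
ΔE = E_∞ - E_2 = 0 - (-217.69120) = 217.69120 eV

This energy equals the ionization energy from the n = 2 state of O⁷⁺.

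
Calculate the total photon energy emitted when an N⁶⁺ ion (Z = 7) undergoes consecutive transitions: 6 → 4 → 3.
55.557 eV

The energy levels of N⁶⁺ are E_n = -13.6057 × 7² / n² eV.

First transition (6 → 4):
ΔE₁ = |E_4 - E_6|
ΔE₁ = |-41.667456250 - (-18.518869444)| = 23.148587 eV

Second transition (4 → 3):
ΔE₂ = |E_3 - E_4|
ΔE₂ = |-74.075477778 - (-41.667456250)| = 32.408022 eV

Total energy released:
E_total = ΔE₁ + ΔE₂ = 23.148587 + 32.408022 = 55.557 eV

Note: This equals the direct transition 6 → 3: 55.557 eV ✓
Energy is conserved regardless of the path taken.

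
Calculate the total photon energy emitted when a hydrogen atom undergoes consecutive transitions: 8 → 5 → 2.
3.19 eV

The energy levels of hydrogen are E_n = -13.6057 / n² eV.

First transition (8 → 5):
ΔE₁ = |E_5 - E_8|
ΔE₁ = |-0.54422800 - (-0.21258906)| = 0.33164 eV

Second transition (5 → 2):
ΔE₂ = |E_2 - E_5|
ΔE₂ = |-3.40142500 - (-0.54422800)| = 2.85720 eV

Total energy released:
E_total = ΔE₁ + ΔE₂ = 0.33164 + 2.85720 = 3.19 eV

Note: This equals the direct transition 8 → 2: 3.19 eV ✓
Energy is conserved regardless of the path taken.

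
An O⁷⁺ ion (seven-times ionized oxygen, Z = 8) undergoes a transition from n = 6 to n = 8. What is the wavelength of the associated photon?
117.162660 nm

First, find the transition energy using E_n = -13.6057 Z² / n² eV:
E_6 = -13.6057 × 8² / 6² = -24.187911111 eV
E_8 = -13.6057 × 8² / 8² = -13.605700000 eV

Photon energy: |ΔE| = |E_8 - E_6| = 10.582211111 eV

Convert to wavelength using E = hc/λ with hc = 1239.84 eV·nm:
λ = hc/E = 1239.84 eV·nm / 10.582211111 eV
λ = 117.162660 nm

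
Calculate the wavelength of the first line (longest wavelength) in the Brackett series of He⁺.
1012.51681 nm

The longest wavelength corresponds to the smallest energy transition in the series.
The Brackett series has all transitions ending at n_f = 4.

For He⁺ (Z = 2), the first line (α-line) is the jump from n = 5 to n = 4:
E_5 = -13.6057 × 2² / 5² = -2.1769120000 eV
E_4 = -13.6057 × 2² / 4² = -3.4014250000 eV
ΔE = E_5 - E_4 = 1.2245130000 eV

λ = hc/E = 1239.84 eV·nm / 1.2245130000 eV
λ = 1012.51681 nm

This is the α-line of the Brackett series in He⁺.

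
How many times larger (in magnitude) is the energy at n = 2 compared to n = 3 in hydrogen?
2.25

Using E_n = -13.6057 Z² / n² eV with Z = 1:

E_2 = -13.6057 / 2² = -13.6057 / 4 = -3.40142500 eV
E_3 = -13.6057 / 3² = -13.6057 / 9 = -1.51174444 eV

The ratio is:
E_2/E_3 = (-3.40142500) / (-1.51174444)
E_2/E_3 = (-13.6057/4) / (-13.6057/9)
E_2/E_3 = 9/4
E_2/E_3 = 2.25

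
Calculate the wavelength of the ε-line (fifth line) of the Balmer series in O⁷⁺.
6.201665 nm

The lines of a series are numbered from the longest wavelength (smallest ΔE) outward; the fifth line is the transition from n = n_f + 5 to n_f.
The Balmer series has all transitions ending at n_f = 2.

For O⁷⁺ (Z = 8), the fifth line (ε-line) is the jump from n = 7 to n = 2:
E_7 = -13.6057 × 8² / 7² = -17.77071020 eV
E_2 = -13.6057 × 8² / 2² = -217.69120000 eV
ΔE = E_7 - E_2 = 199.92048980 eV

λ = hc/E = 1239.84 eV·nm / 199.92048980 eV
λ = 6.201665 nm

This is the ε-line of the Balmer series in O⁷⁺.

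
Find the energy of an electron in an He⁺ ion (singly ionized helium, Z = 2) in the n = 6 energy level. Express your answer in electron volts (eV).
-1.512 eV

The energy levels of a hydrogen-like atom are given by:
E_n = -13.6057 Z² / n² eV  (with Z = 2 for He⁺)

For n = 6:
E_6 = -13.6057 × 2² / 6²
E_6 = -13.6057 × 4 / 36
E_6 = -1.512 eV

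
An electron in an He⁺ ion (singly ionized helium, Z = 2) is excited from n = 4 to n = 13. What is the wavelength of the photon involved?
402.62 nm

First, find the transition energy using E_n = -13.6057 Z² / n² eV:
E_4 = -13.6057 × 2² / 4² = -3.401425 eV
E_13 = -13.6057 × 2² / 13² = -0.322028 eV

Photon energy: |ΔE| = |E_13 - E_4| = 3.079397 eV

Convert to wavelength using E = hc/λ with hc = 1239.84 eV·nm:
λ = hc/E = 1239.84 eV·nm / 3.079397 eV
λ = 402.62 nm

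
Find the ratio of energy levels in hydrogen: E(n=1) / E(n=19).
361.00

Using E_n = -13.6057 Z² / n² eV with Z = 1:

E_1 = -13.6057 / 1² = -13.6057 / 1 = -13.60570000 eV
E_19 = -13.6057 / 19² = -13.6057 / 361 = -0.03768892 eV

The ratio is:
E_1/E_19 = (-13.60570000) / (-0.03768892)
E_1/E_19 = (-13.6057/1) / (-13.6057/361)
E_1/E_19 = 361/1
E_1/E_19 = 361.00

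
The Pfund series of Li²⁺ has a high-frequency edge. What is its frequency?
1.18e+15 Hz

The series limit corresponds to the transition from n = ∞ to n = 5.
This is the highest energy (shortest wavelength) transition in the Pfund series.

E_∞ = 0 eV
E_5 = -13.6057 × 3² / 5² = -4.89805 eV

Energy at series limit:
ΔE = E_∞ - E_5 = 0 - (-4.89805) = 4.89805 eV
E = 4.89805 eV × (1.602177 × 10⁻¹⁹ J/eV) = 7.8475e-19 J
f = E/h = 7.8475e-19 J / (6.62607 × 10⁻³⁴ J·s) = 1.18e+15 Hz

This energy equals the ionization energy from the n = 5 state of Li²⁺.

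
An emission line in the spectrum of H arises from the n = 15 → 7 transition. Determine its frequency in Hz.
5.252e+13 Hz

First, find the transition energy:
E_15 = -13.6057 / 15² = -0.0604698 eV
E_7 = -13.6057 / 7² = -0.2776673 eV
|ΔE| = |E_7 - E_15| = 0.2171975 eV

Convert to Joules: E = 0.2171975 eV × (1.602177 × 10⁻¹⁹ J/eV) = 3.47989e-20 J

Using E = hf:
f = E/h = 3.47989e-20 J / (6.62607 × 10⁻³⁴ J·s)
f = 5.252e+13 Hz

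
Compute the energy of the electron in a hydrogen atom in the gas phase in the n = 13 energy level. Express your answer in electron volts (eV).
-0.080507 eV

The energy levels of a hydrogen-like atom are given by:
E_n = -13.6057 eV / n²

For n = 13:
E_13 = -13.6057 eV / 13²
E_13 = -13.6057 eV / 169
E_13 = -0.080507 eV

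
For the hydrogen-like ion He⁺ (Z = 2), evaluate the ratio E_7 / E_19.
7.367347

Using E_n = -13.6057 Z² / n² eV with Z = 2:

E_7 = -13.6057 × 2² / 7² = -54.4228 / 49 = -1.110669387755 eV
E_19 = -13.6057 × 2² / 19² = -54.4228 / 361 = -0.150755678670 eV

The ratio is:
E_7/E_19 = (-1.110669387755) / (-0.150755678670)
E_7/E_19 = (-54.4228/49) / (-54.4228/361)
E_7/E_19 = 361/49
E_7/E_19 = 7.367347
(Note: the Z² factors cancel in the ratio.)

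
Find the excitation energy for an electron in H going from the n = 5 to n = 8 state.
0.33 eV

The energy levels of a hydrogen-like atom are E_n = -13.6057 eV / n².

Energy at n = 5: E_5 = -13.6057 / 5² = -0.54423 eV
Energy at n = 8: E_8 = -13.6057 / 8² = -0.21259 eV

The excitation energy is the difference:
ΔE = E_8 - E_5
ΔE = -0.21259 - (-0.54423)
ΔE = 0.33 eV

Since this is positive, energy must be absorbed (photon absorption).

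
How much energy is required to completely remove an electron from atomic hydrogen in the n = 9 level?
0.17 eV

The ionization energy is the energy needed to remove the electron completely (n → ∞).

For hydrogen, E_n = -13.6057 eV / n².

At n = 9: E_9 = -13.6057 / 9² = -0.16797 eV
At n = ∞: E_∞ = 0 eV

Ionization energy = E_∞ - E_9 = 0 - (-0.16797) = 0.16797 eV
Ionization energy ≈ 0.17 eV

This is also called the binding energy of the electron in state n = 9.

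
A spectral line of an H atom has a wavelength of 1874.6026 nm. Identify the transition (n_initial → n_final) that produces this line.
n = 4 → n = 3

First, find the photon energy from the wavelength (hc = 1239.84 eV·nm):
E = hc/λ = 1239.84 eV·nm / 1874.6026 nm = 0.66138818 eV

The energy levels of hydrogen satisfy E_n = -13.6057 / n² eV, so an emission n_i → n_f releases
ΔE = 13.6057 × (1/n_f² − 1/n_i²) eV.

Setting ΔE equal to the photon energy:
1/n_f² − 1/n_i² = 0.66138818 / 13.6057 = 0.048611110

Since 1/n_i² must be positive, we need 1/n_f² > 0.048611110, i.e. n_f ≤ 4. For each allowed n_f, solve n_i = (1/n_f² − 0.048611110)^(−1/2) and check whether it is a whole number:
  n_f = 1: 1/n_i² = 1.000000000 − 0.048611110 = 0.951388890 → n_i = 1.025  (not an integer) ✗
  n_f = 2: 1/n_i² = 0.250000000 − 0.048611110 = 0.201388890 → n_i = 2.228  (not an integer) ✗
  n_f = 3: 1/n_i² = 0.111111111 − 0.048611110 = 0.062500001 → n_i = 4.000  → integer, n_i = 4 ✓
  n_f = 4: 1/n_i² = 0.062500000 − 0.048611110 = 0.013888890 → n_i = 8.485  (not an integer) ✗

Only n_f = 3 gives an integer upper level, n_i = 4.

The transition is from n = 4 to n = 3 (emission).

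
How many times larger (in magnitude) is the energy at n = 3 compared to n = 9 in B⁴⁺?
9.00000

Using E_n = -13.6057 Z² / n² eV with Z = 5:

E_3 = -13.6057 × 5² / 3² = -340.1425 / 9 = -37.79361111111 eV
E_9 = -13.6057 × 5² / 9² = -340.1425 / 81 = -4.19929012346 eV

The ratio is:
E_3/E_9 = (-37.79361111111) / (-4.19929012346)
E_3/E_9 = (-340.1425/9) / (-340.1425/81)
E_3/E_9 = 81/9
E_3/E_9 = 9.00000
(Note: the Z² factors cancel in the ratio.)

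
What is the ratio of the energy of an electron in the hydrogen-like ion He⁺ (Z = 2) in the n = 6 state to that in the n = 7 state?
1.361

Using E_n = -13.6057 Z² / n² eV with Z = 2:

E_6 = -13.6057 × 2² / 6² = -54.4228 / 36 = -1.511744444 eV
E_7 = -13.6057 × 2² / 7² = -54.4228 / 49 = -1.110669388 eV

The ratio is:
E_6/E_7 = (-1.511744444) / (-1.110669388)
E_6/E_7 = (-54.4228/36) / (-54.4228/49)
E_6/E_7 = 49/36
E_6/E_7 = 1.361
(Note: the Z² factors cancel in the ratio.)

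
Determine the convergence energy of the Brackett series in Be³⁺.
13.61 eV

The series limit corresponds to the transition from n = ∞ to n = 4.
This is the highest energy (shortest wavelength) transition in the Brackett series.

E_∞ = 0 eV
E_4 = -13.6057 × 4² / 4² = -13.61 eV

Energy at series limit:
ΔE = E_∞ - E_4 = 0 - (-13.61) = 13.61 eV

This energy equals the ionization energy from the n = 4 state of Be³⁺.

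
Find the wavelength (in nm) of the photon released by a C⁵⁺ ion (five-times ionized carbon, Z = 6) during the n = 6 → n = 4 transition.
72.9012 nm

First, find the transition energy using E_n = -13.6057 Z² / n² eV:
E_6 = -13.6057 × 6² / 6² = -13.605700 eV
E_4 = -13.6057 × 6² / 4² = -30.612825 eV

Photon energy: |ΔE| = |E_4 - E_6| = 17.007125 eV

Convert to wavelength using E = hc/λ with hc = 1239.84 eV·nm:
λ = hc/E = 1239.84 eV·nm / 17.007125 eV
λ = 72.9012 nm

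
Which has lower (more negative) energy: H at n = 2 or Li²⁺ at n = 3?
Li²⁺ at n = 3 (E = -13.6057 eV)

Using E_n = -13.6057 Z² / n² eV:

H (Z = 1) at n = 2:
E = -13.6057 × 1² / 2² = -13.6057 × 1 / 4 = -3.4014250 eV

Li²⁺ (Z = 3) at n = 3:
E = -13.6057 × 3² / 3² = -13.6057 × 9 / 9 = -13.6057000 eV

Since -13.6057000 eV < -3.4014250 eV,
Li²⁺ at n = 3 is more tightly bound (requires more energy to ionize).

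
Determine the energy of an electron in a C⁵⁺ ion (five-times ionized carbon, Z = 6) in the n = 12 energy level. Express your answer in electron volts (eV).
-3.40 eV

The energy levels of a hydrogen-like atom are given by:
E_n = -13.6057 Z² / n² eV  (with Z = 6 for C⁵⁺)

For n = 12:
E_12 = -13.6057 × 6² / 12²
E_12 = -13.6057 × 36 / 144
E_12 = -3.40 eV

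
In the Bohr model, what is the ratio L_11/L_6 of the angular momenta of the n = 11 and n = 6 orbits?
1.8333

In the Bohr model, L_n = nℏ, so the ratio is purely the ratio of quantum numbers:

L_11/L_6 = 11ℏ / 6ℏ = 11/6 = 1.8333

The angular momentum scales linearly with n.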